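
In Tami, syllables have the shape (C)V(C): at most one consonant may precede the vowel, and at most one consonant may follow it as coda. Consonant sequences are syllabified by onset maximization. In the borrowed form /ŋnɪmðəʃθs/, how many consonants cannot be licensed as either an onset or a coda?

3

Syllabifying with onset maximization leaves /ŋ/, /θ/, /s/ stranded (at most one coda consonant is licensed; onsets are limited to one consonant).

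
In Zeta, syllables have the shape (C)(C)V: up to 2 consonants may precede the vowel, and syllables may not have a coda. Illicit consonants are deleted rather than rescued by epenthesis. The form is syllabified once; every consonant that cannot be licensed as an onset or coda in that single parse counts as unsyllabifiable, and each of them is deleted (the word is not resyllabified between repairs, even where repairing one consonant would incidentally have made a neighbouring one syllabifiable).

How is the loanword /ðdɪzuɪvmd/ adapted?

ðdɪzuɪ

The consonants /v/, /m/, /d/ cannot be parsed into a legal (C)(C)V syllable (no codas are permitted; onsets may contain at most 2 consonants).
Deleting the stranded consonants removes /v/, /m/, /d/.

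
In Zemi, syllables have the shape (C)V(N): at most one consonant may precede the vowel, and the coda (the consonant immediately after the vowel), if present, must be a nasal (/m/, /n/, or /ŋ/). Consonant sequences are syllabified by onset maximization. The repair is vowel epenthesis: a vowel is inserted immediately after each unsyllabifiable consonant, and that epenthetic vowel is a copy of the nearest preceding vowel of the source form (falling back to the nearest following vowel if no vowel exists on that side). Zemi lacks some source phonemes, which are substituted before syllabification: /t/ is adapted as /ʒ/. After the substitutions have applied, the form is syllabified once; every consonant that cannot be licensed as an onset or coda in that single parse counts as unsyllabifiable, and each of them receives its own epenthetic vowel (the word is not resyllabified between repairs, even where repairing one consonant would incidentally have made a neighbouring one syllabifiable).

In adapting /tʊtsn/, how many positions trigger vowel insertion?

3

After substitution the input is /ʒʊʒsn/.
The unsyllabifiable consonants are /ʒ/, /s/, /n/; each receives one epenthetic vowel.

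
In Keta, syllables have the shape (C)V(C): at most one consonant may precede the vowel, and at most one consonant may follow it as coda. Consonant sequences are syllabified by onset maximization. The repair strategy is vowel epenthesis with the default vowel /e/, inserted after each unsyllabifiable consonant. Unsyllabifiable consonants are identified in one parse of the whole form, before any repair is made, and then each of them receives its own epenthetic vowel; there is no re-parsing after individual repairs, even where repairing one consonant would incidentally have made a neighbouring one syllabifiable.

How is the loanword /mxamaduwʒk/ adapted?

mexamaduwʒeke

Under (C)V(C), the unsyllabifiable consonants are /m/, /ʒ/, /k/ (at most one coda consonant is licensed; onsets are limited to one consonant).
Epenthesis after each stranded consonant: /m/ → /me/, /ʒ/ → /ʒe/, /k/ → /ke/.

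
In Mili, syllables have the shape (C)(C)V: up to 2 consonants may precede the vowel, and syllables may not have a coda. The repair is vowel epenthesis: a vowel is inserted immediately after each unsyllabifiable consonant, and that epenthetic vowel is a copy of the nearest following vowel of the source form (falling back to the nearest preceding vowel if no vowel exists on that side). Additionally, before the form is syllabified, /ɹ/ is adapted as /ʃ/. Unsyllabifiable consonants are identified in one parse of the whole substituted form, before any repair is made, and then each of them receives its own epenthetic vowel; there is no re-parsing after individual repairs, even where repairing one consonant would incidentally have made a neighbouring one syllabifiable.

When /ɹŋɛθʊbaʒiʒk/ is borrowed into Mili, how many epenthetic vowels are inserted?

After substitution the input is /ʃŋɛθʊbaʒiʒk/.
The unsyllabifiable consonants are /ʒ/, /k/; each receives one epenthetic vowel.

2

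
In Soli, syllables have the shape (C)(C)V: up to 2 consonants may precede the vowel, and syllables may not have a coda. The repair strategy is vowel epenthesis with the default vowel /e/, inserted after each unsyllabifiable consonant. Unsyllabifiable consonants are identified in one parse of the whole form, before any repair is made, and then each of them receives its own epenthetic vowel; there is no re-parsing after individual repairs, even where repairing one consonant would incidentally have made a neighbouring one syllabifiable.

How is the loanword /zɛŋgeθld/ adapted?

Under (C)(C)V, the unsyllabifiable consonants are /θ/, /l/, /d/ (no codas are permitted; onsets may contain at most 2 consonants).
Inserting the epenthetic vowel yields /θ/ → /θe/, /l/ → /le/, /d/ → /de/.

zɛŋgeθelede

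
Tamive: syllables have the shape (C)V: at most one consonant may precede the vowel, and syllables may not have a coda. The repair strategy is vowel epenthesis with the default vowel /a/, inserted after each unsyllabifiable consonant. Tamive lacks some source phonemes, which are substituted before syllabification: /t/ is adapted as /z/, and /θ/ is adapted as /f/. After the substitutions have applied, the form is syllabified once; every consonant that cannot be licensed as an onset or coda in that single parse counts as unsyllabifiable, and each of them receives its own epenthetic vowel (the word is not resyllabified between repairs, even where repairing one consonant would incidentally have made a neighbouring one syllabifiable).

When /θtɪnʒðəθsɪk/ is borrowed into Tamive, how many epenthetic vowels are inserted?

5

After substitution the input is /fzɪnʒðəfsɪk/.
The unsyllabifiable consonants are /f/, /n/, /ʒ/, /f/, /k/; each receives one epenthetic vowel.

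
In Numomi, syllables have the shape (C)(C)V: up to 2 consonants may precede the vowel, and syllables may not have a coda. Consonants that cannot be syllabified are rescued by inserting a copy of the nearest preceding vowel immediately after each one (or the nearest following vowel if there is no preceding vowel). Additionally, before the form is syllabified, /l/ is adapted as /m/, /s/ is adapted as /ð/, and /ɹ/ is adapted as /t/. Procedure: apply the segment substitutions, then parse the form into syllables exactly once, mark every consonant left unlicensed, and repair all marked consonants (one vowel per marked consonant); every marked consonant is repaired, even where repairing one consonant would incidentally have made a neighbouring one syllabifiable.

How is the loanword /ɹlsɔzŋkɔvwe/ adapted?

Substitution: /ɹ/ → /t/, /l/ → /m/, /s/ → /ð/, giving /tmðɔzŋkɔvwe/.
The consonants /t/, /z/ cannot be parsed into a legal (C)(C)V syllable (no codas are permitted; onsets may contain at most 2 consonants).
Each unlicensed consonant becomes the onset of a new syllable: /t/ → /tɔ/, /z/ → /zɔ/.

tɔmðɔzɔŋkɔvwe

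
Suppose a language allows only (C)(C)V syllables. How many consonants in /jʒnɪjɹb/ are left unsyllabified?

The consonants /j/, /j/, /ɹ/, /b/ cannot be parsed into a legal (C)(C)V syllable (no codas are permitted; onsets may contain at most 2 consonants).

4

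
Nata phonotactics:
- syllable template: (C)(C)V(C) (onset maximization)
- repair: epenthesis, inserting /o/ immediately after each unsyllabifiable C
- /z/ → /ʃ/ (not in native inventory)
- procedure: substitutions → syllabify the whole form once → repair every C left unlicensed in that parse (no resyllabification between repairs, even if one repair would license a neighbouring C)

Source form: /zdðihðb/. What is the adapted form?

ʃodðihðobo

Substitution: /z/ → /ʃ/, giving /ʃdðihðb/.
Under (C)(C)V(C), the unsyllabifiable consonants are /ʃ/, /ð/, /b/ (at most one coda consonant is licensed; onsets may contain at most 2 consonants).
Each unlicensed consonant becomes the onset of a new syllable: /ʃ/ → /ʃo/, /ð/ → /ðo/, /b/ → /bo/.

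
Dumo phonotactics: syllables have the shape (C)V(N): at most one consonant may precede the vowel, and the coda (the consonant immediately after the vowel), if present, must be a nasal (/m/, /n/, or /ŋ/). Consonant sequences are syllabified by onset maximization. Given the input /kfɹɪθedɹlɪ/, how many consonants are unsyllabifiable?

The consonants /k/, /f/, /d/, /ɹ/ cannot be parsed into a legal (C)V(N) syllable (only a nasal (/m/, /n/, or /ŋ/) is licensed in coda position; onsets are limited to one consonant).

4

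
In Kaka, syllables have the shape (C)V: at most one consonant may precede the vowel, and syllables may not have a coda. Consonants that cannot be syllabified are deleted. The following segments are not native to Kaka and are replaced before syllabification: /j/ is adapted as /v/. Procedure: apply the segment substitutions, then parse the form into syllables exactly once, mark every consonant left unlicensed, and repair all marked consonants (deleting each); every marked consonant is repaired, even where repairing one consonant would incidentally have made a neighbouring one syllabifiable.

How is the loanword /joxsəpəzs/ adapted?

Substitution: /j/ → /v/, giving /voxsəpəzs/.
The consonants /x/, /z/, /s/ cannot be parsed into a legal (C)V syllable (no codas are permitted; onsets are limited to one consonant).
Deletion applies to /x/, /z/, /s/.

vosəpə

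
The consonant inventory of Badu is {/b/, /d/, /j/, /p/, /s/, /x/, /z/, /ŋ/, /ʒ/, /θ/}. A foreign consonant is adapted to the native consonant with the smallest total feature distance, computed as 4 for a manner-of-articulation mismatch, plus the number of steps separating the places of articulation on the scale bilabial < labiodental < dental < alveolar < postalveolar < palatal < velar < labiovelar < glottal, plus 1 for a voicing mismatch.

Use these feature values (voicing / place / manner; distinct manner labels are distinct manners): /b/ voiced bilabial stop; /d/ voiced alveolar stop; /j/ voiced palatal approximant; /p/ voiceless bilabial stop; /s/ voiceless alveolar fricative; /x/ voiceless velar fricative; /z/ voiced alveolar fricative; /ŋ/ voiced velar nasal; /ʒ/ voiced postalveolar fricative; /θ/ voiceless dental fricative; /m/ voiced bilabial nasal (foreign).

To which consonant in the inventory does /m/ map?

b

/b/ is closest: manner differs (nasal→stop, +4), place distance 0 (bilabial→bilabial), same voicing; total 4. Next closest is /p/ at distance 5.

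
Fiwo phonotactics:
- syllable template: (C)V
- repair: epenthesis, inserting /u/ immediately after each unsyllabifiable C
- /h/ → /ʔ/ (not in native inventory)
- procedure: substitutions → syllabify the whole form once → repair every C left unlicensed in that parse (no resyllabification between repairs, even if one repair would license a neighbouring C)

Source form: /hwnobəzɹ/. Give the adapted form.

ʔuwunobəzuɹu

Substitution: /h/ → /ʔ/, giving /ʔwnobəzɹ/.
The consonants /ʔ/, /w/, /z/, /ɹ/ cannot be parsed into a legal (C)V syllable (no codas are permitted; onsets are limited to one consonant).
Each unlicensed consonant becomes the onset of a new syllable: /ʔ/ → /ʔu/, /w/ → /wu/, /z/ → /zu/, /ɹ/ → /ɹu/.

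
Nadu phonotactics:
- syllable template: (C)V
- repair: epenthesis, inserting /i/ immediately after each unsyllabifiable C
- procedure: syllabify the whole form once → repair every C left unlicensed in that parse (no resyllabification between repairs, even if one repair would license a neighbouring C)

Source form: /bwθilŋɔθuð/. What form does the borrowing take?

Under (C)V, the unsyllabifiable consonants are /b/, /w/, /l/, /ð/ (no codas are permitted; onsets are limited to one consonant).
Each unlicensed consonant becomes the onset of a new syllable: /b/ → /bi/, /w/ → /wi/, /l/ → /li/, /ð/ → /ði/.

biwiθiliŋɔθuði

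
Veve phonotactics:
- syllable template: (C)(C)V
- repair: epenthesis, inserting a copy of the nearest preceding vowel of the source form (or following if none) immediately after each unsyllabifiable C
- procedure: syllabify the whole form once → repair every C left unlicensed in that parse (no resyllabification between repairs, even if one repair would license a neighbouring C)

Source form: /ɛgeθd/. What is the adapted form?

The consonants /θ/, /d/ cannot be parsed into a legal (C)(C)V syllable (no codas are permitted; onsets may contain at most 2 consonants).
Each unlicensed consonant becomes the onset of a new syllable: /θ/ → /θe/, /d/ → /de/.

ɛgeθede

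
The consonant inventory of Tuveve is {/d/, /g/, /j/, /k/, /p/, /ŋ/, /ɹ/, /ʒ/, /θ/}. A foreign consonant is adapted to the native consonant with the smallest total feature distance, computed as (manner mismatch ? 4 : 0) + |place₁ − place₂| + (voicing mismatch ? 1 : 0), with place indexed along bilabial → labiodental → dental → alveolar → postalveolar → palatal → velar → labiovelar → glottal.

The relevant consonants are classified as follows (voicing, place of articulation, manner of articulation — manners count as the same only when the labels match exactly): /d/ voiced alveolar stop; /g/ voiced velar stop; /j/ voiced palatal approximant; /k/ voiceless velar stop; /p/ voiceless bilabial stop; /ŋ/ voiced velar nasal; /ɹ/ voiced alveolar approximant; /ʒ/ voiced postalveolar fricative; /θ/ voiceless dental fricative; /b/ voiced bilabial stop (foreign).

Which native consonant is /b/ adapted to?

p

/p/ is closest: same manner (stop), place distance 0 (bilabial→bilabial), voicing differs (+1); total 1. Next closest is /d/ at distance 3.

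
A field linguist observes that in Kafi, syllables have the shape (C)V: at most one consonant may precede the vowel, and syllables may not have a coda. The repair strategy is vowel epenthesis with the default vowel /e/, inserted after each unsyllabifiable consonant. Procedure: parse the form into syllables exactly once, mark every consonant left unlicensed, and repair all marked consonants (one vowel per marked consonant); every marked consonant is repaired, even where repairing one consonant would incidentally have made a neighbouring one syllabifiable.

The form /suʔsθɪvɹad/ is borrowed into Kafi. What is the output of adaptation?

suʔeseθɪveɹade

The consonants /ʔ/, /s/, /v/, /d/ cannot be parsed into a legal (C)V syllable (no codas are permitted; onsets are limited to one consonant).
Inserting the epenthetic vowel yields /ʔ/ → /ʔe/, /s/ → /se/, /v/ → /ve/, /d/ → /de/.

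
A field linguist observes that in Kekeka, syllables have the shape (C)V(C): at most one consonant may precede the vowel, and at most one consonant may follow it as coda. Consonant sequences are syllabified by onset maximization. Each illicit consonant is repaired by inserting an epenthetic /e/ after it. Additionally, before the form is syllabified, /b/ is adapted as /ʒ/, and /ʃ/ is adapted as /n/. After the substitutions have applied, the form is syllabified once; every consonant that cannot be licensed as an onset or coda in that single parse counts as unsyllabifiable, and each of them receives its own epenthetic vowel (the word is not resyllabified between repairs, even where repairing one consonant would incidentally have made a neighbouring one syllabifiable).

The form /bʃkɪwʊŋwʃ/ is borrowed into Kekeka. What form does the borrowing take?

ʒenekɪwʊŋwene

Substitution: /b/ → /ʒ/, /ʃ/ → /n/, giving /ʒnkɪwʊŋwn/.
The consonants /ʒ/, /n/, /w/, /n/ cannot be parsed into a legal (C)V(C) syllable (at most one coda consonant is licensed; onsets are limited to one consonant).
Inserting the epenthetic vowel yields /ʒ/ → /ʒe/, /n/ → /ne/, /w/ → /we/, /n/ → /ne/.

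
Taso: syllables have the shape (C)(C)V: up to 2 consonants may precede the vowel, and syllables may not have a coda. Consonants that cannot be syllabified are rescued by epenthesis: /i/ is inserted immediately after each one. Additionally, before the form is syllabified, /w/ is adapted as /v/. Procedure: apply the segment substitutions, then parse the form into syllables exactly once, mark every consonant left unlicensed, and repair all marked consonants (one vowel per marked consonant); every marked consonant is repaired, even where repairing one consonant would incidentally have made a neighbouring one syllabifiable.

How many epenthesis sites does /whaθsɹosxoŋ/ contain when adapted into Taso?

After substitution the input is /vhaθsɹosxoŋ/.
The unsyllabifiable consonants are /θ/, /ŋ/; each receives one epenthetic vowel.

2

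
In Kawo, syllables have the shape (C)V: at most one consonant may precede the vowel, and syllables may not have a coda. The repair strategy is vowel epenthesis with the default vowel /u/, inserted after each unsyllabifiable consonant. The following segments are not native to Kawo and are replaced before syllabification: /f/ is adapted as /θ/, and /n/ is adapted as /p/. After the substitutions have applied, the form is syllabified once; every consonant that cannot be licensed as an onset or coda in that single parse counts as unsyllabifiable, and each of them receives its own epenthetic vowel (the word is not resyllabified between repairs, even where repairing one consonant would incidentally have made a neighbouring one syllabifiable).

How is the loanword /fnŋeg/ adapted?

θupuŋegu

Substitution: /f/ → /θ/, /n/ → /p/, giving /θpŋeg/.
The consonants /θ/, /p/, /g/ cannot be parsed into a legal (C)V syllable (no codas are permitted; onsets are limited to one consonant).
Inserting the epenthetic vowel yields /θ/ → /θu/, /p/ → /pu/, /g/ → /gu/.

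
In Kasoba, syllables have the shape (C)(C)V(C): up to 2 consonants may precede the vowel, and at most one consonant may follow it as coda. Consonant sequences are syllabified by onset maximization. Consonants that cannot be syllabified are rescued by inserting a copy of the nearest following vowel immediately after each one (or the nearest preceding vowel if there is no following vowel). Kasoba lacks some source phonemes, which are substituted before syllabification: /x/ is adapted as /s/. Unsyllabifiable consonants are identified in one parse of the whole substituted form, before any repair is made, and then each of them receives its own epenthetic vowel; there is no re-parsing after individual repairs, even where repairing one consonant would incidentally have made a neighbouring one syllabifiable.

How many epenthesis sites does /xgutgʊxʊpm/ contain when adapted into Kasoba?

After substitution the input is /sgutgʊsʊpm/.
The unsyllabifiable consonants are /m/; each receives one epenthetic vowel.

1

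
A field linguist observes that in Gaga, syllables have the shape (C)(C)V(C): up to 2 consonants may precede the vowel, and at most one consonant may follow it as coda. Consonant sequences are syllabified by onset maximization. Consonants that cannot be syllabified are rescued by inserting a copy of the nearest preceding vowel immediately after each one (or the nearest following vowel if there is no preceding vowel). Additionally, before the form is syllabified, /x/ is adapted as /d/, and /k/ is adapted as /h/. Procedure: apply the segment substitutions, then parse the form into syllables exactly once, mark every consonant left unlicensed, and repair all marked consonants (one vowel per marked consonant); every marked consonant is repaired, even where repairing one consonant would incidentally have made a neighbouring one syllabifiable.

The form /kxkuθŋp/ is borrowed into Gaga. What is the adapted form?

Substitution: /k/ → /h/, /x/ → /d/, giving /hdhuθŋp/.
Under (C)(C)V(C), the unsyllabifiable consonants are /h/, /ŋ/, /p/ (at most one coda consonant is licensed; onsets may contain at most 2 consonants).
Inserting the epenthetic vowel yields /h/ → /hu/, /ŋ/ → /ŋu/, /p/ → /pu/.

hudhuθŋupu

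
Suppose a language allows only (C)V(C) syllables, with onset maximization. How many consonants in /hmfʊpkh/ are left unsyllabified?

4

Syllabifying with onset maximization leaves /h/, /m/, /k/, /h/ stranded (at most one coda consonant is licensed; onsets are limited to one consonant).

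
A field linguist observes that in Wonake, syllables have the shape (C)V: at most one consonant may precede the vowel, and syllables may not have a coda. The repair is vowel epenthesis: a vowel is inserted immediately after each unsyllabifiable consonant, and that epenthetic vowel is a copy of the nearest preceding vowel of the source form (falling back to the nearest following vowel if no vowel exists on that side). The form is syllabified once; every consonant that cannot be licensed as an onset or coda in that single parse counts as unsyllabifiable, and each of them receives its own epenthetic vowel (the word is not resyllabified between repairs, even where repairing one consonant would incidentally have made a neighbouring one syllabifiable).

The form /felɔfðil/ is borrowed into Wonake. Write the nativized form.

felɔfɔðili

The consonants /f/, /l/ cannot be parsed into a legal (C)V syllable (no codas are permitted; onsets are limited to one consonant).
Epenthesis after each stranded consonant: /f/ → /fɔ/, /l/ → /li/.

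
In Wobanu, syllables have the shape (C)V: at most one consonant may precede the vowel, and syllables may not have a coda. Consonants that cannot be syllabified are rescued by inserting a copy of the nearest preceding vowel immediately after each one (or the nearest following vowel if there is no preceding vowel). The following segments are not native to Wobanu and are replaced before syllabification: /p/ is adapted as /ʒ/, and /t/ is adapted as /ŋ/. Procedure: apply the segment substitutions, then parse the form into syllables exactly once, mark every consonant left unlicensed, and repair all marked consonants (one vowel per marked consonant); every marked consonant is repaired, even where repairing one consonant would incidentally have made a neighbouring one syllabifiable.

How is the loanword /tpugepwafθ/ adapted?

ŋuʒugeʒewafaθa

Substitution: /t/ → /ŋ/, /p/ → /ʒ/, giving /ŋʒugeʒwafθ/.
Under (C)V, the unsyllabifiable consonants are /ŋ/, /ʒ/, /f/, /θ/ (no codas are permitted; onsets are limited to one consonant).
Epenthesis after each stranded consonant: /ŋ/ → /ŋu/, /ʒ/ → /ʒe/, /f/ → /fa/, /θ/ → /θa/.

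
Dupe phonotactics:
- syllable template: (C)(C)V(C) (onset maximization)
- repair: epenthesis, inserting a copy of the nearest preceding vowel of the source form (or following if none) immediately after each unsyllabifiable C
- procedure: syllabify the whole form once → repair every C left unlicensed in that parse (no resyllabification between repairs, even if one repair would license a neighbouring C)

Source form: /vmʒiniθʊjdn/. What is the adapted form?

Syllabifying with onset maximization leaves /v/, /d/, /n/ stranded (at most one coda consonant is licensed; onsets may contain at most 2 consonants).
Inserting the epenthetic vowel yields /v/ → /vi/, /d/ → /dʊ/, /n/ → /nʊ/.

vimʒiniθʊjdʊnʊ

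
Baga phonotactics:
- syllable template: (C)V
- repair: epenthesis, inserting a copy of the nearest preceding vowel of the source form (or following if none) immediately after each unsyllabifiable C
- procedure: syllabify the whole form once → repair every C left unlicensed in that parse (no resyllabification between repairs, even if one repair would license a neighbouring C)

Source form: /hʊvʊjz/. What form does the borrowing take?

hʊvʊjʊzʊ

Under (C)V, the unsyllabifiable consonants are /j/, /z/ (no codas are permitted; onsets are limited to one consonant).
Epenthesis after each stranded consonant: /j/ → /jʊ/, /z/ → /zʊ/.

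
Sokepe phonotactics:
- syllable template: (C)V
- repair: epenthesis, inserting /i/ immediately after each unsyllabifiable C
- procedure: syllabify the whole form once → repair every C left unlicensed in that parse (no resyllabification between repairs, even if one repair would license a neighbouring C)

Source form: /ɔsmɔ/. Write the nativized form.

ɔsimɔ

The consonants /s/ cannot be parsed into a legal (C)V syllable (no codas are permitted; onsets are limited to one consonant).
Inserting the epenthetic vowel yields /s/ → /si/.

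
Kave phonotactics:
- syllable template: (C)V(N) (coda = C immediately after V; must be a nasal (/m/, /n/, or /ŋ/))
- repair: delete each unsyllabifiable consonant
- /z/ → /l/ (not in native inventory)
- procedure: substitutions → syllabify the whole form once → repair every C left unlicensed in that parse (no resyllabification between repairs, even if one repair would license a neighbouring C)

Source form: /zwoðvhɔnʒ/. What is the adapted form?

wohɔn

Substitution: /z/ → /l/, giving /lwoðvhɔnʒ/.
The consonants /l/, /ð/, /v/, /ʒ/ cannot be parsed into a legal (C)V(N) syllable (only a nasal (/m/, /n/, or /ŋ/) is licensed in coda position; onsets are limited to one consonant).
Deleting the stranded consonants removes /l/, /ð/, /v/, /ʒ/.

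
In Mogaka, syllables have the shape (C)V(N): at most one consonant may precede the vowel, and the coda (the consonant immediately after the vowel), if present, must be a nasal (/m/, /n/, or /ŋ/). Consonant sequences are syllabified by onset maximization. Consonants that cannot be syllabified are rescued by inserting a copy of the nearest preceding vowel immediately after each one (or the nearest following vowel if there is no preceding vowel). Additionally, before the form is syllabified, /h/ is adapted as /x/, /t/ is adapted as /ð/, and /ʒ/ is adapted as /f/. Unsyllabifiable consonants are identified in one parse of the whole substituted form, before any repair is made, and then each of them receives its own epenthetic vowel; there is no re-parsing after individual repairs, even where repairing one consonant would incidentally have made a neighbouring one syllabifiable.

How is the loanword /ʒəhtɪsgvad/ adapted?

Substitution: /ʒ/ → /f/, /h/ → /x/, /t/ → /ð/, giving /fəxðɪsgvad/.
Syllabifying with onset maximization leaves /x/, /s/, /g/, /d/ stranded (only a nasal (/m/, /n/, or /ŋ/) is licensed in coda position; onsets are limited to one consonant).
Each unlicensed consonant becomes the onset of a new syllable: /x/ → /xə/, /s/ → /sɪ/, /g/ → /gɪ/, /d/ → /da/.

fəxəðɪsɪgɪvada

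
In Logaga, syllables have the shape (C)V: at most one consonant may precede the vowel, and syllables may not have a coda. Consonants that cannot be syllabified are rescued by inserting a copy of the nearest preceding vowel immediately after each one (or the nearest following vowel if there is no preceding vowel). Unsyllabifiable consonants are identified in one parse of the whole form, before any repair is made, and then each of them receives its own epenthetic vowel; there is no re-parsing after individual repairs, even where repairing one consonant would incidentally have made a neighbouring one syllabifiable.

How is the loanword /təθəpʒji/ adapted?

The consonants /p/, /ʒ/ cannot be parsed into a legal (C)V syllable (no codas are permitted; onsets are limited to one consonant).
Epenthesis after each stranded consonant: /p/ → /pə/, /ʒ/ → /ʒə/.

təθəpəʒəji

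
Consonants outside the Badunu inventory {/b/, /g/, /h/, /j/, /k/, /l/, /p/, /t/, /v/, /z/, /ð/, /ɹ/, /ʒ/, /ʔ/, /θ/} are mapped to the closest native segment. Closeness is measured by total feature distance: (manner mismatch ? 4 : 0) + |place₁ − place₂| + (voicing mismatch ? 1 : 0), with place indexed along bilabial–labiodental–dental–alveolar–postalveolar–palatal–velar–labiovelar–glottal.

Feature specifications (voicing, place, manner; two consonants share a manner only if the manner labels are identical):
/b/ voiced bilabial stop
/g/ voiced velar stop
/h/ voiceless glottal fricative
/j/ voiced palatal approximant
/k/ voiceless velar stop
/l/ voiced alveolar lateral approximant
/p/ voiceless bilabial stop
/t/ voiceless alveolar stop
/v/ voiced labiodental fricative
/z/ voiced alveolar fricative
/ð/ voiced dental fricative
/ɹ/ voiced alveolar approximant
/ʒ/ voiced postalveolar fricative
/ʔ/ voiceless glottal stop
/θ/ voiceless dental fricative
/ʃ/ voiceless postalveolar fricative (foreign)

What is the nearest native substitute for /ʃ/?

/ʒ/ is closest: same manner (fricative), place distance 0 (postalveolar→postalveolar), voicing differs (+1); total 1. Next closest is /z/ at distance 2.

ʒ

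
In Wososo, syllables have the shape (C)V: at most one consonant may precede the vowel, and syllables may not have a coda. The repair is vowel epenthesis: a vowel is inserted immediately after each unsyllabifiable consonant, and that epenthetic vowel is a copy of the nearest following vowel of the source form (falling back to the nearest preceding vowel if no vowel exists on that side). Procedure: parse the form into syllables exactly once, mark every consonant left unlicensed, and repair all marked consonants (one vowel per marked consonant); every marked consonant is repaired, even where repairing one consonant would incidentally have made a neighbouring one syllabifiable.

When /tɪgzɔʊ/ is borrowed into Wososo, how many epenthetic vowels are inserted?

1

The unsyllabifiable consonants are /g/; each receives one epenthetic vowel.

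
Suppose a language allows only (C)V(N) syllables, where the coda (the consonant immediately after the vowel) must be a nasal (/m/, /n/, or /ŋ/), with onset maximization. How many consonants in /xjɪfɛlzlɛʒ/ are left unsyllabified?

Syllabifying with onset maximization leaves /x/, /l/, /z/, /ʒ/ stranded (only a nasal (/m/, /n/, or /ŋ/) is licensed in coda position; onsets are limited to one consonant).

4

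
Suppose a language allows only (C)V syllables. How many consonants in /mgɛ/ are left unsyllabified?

Under (C)V, the unsyllabifiable consonants are /m/ (no codas are permitted; onsets are limited to one consonant).

1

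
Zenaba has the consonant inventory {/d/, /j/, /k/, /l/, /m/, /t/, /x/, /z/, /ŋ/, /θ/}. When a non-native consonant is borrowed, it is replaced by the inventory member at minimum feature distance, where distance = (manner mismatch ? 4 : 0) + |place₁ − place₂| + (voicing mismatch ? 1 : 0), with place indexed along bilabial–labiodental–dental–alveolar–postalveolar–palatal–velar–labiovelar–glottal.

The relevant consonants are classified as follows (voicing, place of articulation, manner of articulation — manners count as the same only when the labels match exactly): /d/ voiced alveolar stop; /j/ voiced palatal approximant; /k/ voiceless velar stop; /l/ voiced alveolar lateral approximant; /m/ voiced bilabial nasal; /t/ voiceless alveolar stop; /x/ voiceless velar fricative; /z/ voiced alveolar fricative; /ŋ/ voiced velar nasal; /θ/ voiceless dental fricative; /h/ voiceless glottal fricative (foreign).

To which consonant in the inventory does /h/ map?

/x/ is closest: same manner (fricative), place distance 2 (glottal→velar), same voicing; total 2. Next closest is /k/ at distance 6.

x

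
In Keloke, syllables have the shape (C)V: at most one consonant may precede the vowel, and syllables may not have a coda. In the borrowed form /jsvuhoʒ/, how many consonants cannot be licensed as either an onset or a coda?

3

Under (C)V, the unsyllabifiable consonants are /j/, /s/, /ʒ/ (no codas are permitted; onsets are limited to one consonant).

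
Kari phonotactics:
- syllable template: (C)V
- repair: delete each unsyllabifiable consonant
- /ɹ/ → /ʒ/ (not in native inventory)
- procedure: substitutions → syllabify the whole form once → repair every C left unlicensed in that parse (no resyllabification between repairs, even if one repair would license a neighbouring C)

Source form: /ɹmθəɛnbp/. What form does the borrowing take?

Substitution: /ɹ/ → /ʒ/, giving /ʒmθəɛnbp/.
Syllabifying with onset maximization leaves /ʒ/, /m/, /n/, /b/, /p/ stranded (no codas are permitted; onsets are limited to one consonant).
Deleting the stranded consonants removes /ʒ/, /m/, /n/, /b/, /p/.

θəɛ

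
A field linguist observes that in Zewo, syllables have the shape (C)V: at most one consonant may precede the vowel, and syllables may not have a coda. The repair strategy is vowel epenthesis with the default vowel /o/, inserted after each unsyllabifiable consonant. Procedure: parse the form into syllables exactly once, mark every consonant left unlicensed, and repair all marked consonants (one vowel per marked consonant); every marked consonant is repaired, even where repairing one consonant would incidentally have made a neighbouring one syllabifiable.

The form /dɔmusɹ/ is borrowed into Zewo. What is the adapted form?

Syllabifying with onset maximization leaves /s/, /ɹ/ stranded (no codas are permitted; onsets are limited to one consonant).
Epenthesis after each stranded consonant: /s/ → /so/, /ɹ/ → /ɹo/.

dɔmusoɹo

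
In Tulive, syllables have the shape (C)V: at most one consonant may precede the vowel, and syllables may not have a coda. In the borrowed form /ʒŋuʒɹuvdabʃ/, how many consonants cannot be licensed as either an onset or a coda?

5

Syllabifying with onset maximization leaves /ʒ/, /ʒ/, /v/, /b/, /ʃ/ stranded (no codas are permitted; onsets are limited to one consonant).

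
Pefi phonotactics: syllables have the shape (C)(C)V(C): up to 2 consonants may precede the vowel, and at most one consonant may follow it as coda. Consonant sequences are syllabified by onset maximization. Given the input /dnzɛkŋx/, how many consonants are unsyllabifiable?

Under (C)(C)V(C), the unsyllabifiable consonants are /d/, /ŋ/, /x/ (at most one coda consonant is licensed; onsets may contain at most 2 consonants).

3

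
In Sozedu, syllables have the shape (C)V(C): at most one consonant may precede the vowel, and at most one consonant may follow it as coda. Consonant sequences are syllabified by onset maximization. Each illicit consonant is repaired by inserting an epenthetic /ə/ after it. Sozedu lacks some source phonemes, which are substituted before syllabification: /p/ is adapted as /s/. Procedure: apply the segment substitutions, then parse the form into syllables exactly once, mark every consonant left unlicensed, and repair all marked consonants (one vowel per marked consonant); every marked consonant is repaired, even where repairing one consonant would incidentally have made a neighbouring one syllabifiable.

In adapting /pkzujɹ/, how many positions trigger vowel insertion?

After substitution the input is /skzujɹ/.
The unsyllabifiable consonants are /s/, /k/, /ɹ/; each receives one epenthetic vowel.

3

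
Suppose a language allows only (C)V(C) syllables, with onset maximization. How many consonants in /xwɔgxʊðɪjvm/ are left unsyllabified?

3

Under (C)V(C), the unsyllabifiable consonants are /x/, /v/, /m/ (at most one coda consonant is licensed; onsets are limited to one consonant).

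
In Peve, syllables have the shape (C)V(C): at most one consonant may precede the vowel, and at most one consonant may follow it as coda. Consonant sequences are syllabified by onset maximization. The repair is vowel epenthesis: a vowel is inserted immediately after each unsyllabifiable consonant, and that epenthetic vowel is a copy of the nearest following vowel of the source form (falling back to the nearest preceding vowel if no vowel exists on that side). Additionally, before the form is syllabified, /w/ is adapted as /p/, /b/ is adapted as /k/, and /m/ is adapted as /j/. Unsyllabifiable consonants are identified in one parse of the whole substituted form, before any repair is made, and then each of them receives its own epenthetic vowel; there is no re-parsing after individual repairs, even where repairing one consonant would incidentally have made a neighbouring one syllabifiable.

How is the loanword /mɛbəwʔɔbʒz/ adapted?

jɛkəpʔɔkʒɔzɔ

Substitution: /m/ → /j/, /b/ → /k/, /w/ → /p/, giving /jɛkəpʔɔkʒz/.
Syllabifying with onset maximization leaves /ʒ/, /z/ stranded (at most one coda consonant is licensed; onsets are limited to one consonant).
Inserting the epenthetic vowel yields /ʒ/ → /ʒɔ/, /z/ → /zɔ/.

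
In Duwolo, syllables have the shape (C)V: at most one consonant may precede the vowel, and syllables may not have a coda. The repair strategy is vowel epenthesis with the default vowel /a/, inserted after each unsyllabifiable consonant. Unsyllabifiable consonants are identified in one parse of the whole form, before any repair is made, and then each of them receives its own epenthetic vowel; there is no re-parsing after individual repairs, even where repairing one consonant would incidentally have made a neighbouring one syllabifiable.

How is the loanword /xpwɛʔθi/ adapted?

Syllabifying with onset maximization leaves /x/, /p/, /ʔ/ stranded (no codas are permitted; onsets are limited to one consonant).
Epenthesis after each stranded consonant: /x/ → /xa/, /p/ → /pa/, /ʔ/ → /ʔa/.

xapawɛʔaθi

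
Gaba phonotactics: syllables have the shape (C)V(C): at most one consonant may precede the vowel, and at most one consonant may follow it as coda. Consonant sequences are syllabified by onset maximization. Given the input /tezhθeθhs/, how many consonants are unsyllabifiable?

The consonants /h/, /h/, /s/ cannot be parsed into a legal (C)V(C) syllable (at most one coda consonant is licensed; onsets are limited to one consonant).

3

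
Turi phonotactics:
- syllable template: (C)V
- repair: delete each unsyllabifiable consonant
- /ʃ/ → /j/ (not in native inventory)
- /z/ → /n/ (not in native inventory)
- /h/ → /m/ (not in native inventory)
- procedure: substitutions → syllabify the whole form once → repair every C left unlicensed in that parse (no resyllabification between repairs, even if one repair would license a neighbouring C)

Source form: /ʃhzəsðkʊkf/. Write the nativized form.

Substitution: /ʃ/ → /j/, /h/ → /m/, /z/ → /n/, giving /jmnəsðkʊkf/.
Under (C)V, the unsyllabifiable consonants are /j/, /m/, /s/, /ð/, /k/, /f/ (no codas are permitted; onsets are limited to one consonant).
Each unlicensed consonant is deleted: /j/, /m/, /s/, /ð/, /k/, /f/.

nəkʊ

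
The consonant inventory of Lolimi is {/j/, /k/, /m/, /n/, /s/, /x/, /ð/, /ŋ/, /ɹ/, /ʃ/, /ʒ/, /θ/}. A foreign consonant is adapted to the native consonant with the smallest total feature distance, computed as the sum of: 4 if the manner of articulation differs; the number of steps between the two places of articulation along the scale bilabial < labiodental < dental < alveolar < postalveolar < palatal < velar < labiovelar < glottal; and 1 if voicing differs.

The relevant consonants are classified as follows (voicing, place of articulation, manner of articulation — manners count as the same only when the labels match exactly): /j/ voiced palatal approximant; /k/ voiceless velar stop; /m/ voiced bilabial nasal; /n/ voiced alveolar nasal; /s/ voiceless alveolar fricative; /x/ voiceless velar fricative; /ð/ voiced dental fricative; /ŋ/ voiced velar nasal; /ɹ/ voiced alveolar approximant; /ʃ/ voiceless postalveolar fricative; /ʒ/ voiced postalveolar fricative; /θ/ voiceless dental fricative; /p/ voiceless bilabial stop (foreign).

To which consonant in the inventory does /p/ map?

m

/m/ is closest: manner differs (stop→nasal, +4), place distance 0 (bilabial→bilabial), voicing differs (+1); total 5. Next closest is /k/ at distance 6.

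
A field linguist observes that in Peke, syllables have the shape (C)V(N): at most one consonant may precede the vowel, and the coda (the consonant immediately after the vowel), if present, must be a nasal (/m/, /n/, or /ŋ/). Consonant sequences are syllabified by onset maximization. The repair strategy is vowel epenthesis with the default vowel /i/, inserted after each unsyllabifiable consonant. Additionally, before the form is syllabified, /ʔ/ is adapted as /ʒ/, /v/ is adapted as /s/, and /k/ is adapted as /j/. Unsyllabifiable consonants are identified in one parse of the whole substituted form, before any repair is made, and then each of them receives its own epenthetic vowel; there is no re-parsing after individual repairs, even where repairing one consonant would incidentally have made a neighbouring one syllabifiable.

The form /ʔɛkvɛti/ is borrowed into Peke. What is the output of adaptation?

ʒɛjisɛti

Substitution: /ʔ/ → /ʒ/, /k/ → /j/, /v/ → /s/, giving /ʒɛjsɛti/.
Under (C)V(N), the unsyllabifiable consonants are /j/ (only a nasal (/m/, /n/, or /ŋ/) is licensed in coda position; onsets are limited to one consonant).
Epenthesis after each stranded consonant: /j/ → /ji/.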